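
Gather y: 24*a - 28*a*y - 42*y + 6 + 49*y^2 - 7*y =24*a + 49*y^2 + y*(-28*a - 49) + 6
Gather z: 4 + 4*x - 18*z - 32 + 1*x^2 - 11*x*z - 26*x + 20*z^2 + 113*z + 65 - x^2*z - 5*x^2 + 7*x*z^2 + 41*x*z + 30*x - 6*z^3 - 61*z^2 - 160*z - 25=-4*x^2 + 8*x - 6*z^3 + z^2*(7*x - 41) + z*(-x^2 + 30*x - 65) + 12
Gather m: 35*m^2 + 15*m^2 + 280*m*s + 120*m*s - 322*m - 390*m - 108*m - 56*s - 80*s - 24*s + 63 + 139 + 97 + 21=50*m^2 + m*(400*s - 820) - 160*s + 320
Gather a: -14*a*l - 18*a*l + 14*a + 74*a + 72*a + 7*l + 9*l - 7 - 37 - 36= a*(160 - 32*l) + 16*l - 80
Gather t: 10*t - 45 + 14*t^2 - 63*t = 14*t^2 - 53*t - 45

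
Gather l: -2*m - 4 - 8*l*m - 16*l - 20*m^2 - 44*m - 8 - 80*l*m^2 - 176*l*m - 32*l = l*(-80*m^2 - 184*m - 48) - 20*m^2 - 46*m - 12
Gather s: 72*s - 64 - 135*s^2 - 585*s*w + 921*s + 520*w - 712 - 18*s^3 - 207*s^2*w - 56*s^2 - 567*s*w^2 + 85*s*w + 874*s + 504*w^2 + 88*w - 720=-18*s^3 + s^2*(-207*w - 191) + s*(-567*w^2 - 500*w + 1867) + 504*w^2 + 608*w - 1496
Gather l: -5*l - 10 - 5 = -5*l - 15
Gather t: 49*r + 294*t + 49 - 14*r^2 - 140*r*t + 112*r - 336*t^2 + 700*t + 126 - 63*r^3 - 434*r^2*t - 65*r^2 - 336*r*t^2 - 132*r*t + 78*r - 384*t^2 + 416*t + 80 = -63*r^3 - 79*r^2 + 239*r + t^2*(-336*r - 720) + t*(-434*r^2 - 272*r + 1410) + 255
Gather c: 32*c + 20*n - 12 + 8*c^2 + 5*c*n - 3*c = 8*c^2 + c*(5*n + 29) + 20*n - 12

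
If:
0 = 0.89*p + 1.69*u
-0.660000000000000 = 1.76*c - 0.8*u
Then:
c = 0.454545454545455*u - 0.375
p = -1.89887640449438*u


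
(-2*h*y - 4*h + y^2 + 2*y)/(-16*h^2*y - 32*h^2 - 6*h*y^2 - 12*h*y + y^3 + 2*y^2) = (-2*h + y)/(-16*h^2 - 6*h*y + y^2)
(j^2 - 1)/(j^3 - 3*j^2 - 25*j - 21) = (j - 1)/(j^2 - 4*j - 21)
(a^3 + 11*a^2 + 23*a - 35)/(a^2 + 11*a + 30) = (a^2 + 6*a - 7)/(a + 6)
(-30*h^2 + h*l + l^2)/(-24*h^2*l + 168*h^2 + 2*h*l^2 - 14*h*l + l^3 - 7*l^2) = (5*h - l)/(4*h*l - 28*h - l^2 + 7*l)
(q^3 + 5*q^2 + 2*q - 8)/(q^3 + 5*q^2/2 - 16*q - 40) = 2*(q^2 + q - 2)/(2*q^2 - 3*q - 20)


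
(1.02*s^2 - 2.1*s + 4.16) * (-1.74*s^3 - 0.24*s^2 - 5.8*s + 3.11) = -1.7748*s^5 + 3.4092*s^4 - 12.6504*s^3 + 14.3538*s^2 - 30.659*s + 12.9376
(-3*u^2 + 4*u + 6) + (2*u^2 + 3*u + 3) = -u^2 + 7*u + 9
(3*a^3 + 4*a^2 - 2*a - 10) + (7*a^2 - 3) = 3*a^3 + 11*a^2 - 2*a - 13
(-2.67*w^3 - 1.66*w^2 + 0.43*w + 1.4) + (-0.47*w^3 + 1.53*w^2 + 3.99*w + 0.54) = -3.14*w^3 - 0.13*w^2 + 4.42*w + 1.94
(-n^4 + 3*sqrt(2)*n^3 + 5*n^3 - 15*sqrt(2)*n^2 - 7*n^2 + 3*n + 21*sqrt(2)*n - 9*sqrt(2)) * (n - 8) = -n^5 + 3*sqrt(2)*n^4 + 13*n^4 - 39*sqrt(2)*n^3 - 47*n^3 + 59*n^2 + 141*sqrt(2)*n^2 - 177*sqrt(2)*n - 24*n + 72*sqrt(2)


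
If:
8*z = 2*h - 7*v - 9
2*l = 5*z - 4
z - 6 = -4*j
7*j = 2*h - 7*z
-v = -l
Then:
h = 196/27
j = 106/81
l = -7/81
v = -7/81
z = 62/81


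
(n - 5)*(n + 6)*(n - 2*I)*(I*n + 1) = I*n^4 + 3*n^3 + I*n^3 + 3*n^2 - 32*I*n^2 - 90*n - 2*I*n + 60*I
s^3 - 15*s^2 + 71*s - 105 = (s - 7)*(s - 5)*(s - 3)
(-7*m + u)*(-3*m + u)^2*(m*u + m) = -63*m^4*u - 63*m^4 + 51*m^3*u^2 + 51*m^3*u - 13*m^2*u^3 - 13*m^2*u^2 + m*u^4 + m*u^3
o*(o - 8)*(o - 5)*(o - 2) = o^4 - 15*o^3 + 66*o^2 - 80*o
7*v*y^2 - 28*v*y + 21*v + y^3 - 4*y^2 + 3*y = (7*v + y)*(y - 3)*(y - 1)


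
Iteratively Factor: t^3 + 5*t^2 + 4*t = (t + 4)*(t^2 + t) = t*(t + 4)*(t + 1)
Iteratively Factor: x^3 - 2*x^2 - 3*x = (x + 1)*(x^2 - 3*x) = x*(x + 1)*(x - 3)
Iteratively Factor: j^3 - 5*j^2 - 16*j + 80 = (j - 5)*(j^2 - 16) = (j - 5)*(j + 4)*(j - 4)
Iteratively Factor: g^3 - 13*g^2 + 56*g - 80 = (g - 4)*(g^2 - 9*g + 20) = (g - 4)^2*(g - 5)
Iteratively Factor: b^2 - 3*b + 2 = (b - 1)*(b - 2)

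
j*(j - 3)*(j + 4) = j^3 + j^2 - 12*j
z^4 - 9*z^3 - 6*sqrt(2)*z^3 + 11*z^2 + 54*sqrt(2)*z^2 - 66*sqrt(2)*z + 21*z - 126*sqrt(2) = (z - 7)*(z - 3)*(z + 1)*(z - 6*sqrt(2))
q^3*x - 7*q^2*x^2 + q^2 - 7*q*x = q*(q - 7*x)*(q*x + 1)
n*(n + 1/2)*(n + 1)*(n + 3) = n^4 + 9*n^3/2 + 5*n^2 + 3*n/2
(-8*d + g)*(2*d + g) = -16*d^2 - 6*d*g + g^2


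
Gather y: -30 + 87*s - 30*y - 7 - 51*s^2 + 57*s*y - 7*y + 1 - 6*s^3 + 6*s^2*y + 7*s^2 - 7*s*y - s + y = -6*s^3 - 44*s^2 + 86*s + y*(6*s^2 + 50*s - 36) - 36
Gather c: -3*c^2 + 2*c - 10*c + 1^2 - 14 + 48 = -3*c^2 - 8*c + 35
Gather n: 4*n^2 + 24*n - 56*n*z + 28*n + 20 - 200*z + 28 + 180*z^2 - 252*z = 4*n^2 + n*(52 - 56*z) + 180*z^2 - 452*z + 48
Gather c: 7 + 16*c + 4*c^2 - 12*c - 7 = 4*c^2 + 4*c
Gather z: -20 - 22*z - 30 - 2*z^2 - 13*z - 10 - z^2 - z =-3*z^2 - 36*z - 60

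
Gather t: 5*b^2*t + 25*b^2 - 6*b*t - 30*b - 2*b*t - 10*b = 25*b^2 - 40*b + t*(5*b^2 - 8*b)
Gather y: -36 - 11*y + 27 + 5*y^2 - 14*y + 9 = 5*y^2 - 25*y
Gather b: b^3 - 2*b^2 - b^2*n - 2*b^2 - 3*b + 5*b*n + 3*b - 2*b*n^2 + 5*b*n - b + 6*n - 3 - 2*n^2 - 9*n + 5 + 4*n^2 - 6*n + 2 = b^3 + b^2*(-n - 4) + b*(-2*n^2 + 10*n - 1) + 2*n^2 - 9*n + 4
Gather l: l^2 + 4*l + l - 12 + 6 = l^2 + 5*l - 6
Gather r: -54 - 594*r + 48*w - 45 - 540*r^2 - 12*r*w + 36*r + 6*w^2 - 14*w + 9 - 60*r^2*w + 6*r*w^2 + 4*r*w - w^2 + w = r^2*(-60*w - 540) + r*(6*w^2 - 8*w - 558) + 5*w^2 + 35*w - 90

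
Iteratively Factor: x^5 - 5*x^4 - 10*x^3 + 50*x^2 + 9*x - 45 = (x - 1)*(x^4 - 4*x^3 - 14*x^2 + 36*x + 45) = (x - 1)*(x + 1)*(x^3 - 5*x^2 - 9*x + 45) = (x - 5)*(x - 1)*(x + 1)*(x^2 - 9) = (x - 5)*(x - 1)*(x + 1)*(x + 3)*(x - 3)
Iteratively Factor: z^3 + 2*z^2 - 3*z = (z - 1)*(z^2 + 3*z) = (z - 1)*(z + 3)*(z)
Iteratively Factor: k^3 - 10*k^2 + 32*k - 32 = (k - 4)*(k^2 - 6*k + 8) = (k - 4)*(k - 2)*(k - 4)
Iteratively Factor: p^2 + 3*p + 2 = (p + 2)*(p + 1)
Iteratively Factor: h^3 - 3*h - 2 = (h + 1)*(h^2 - h - 2) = (h + 1)^2*(h - 2)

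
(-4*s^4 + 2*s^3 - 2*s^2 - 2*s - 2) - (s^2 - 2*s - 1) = -4*s^4 + 2*s^3 - 3*s^2 - 1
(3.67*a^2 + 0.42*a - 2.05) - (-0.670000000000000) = 3.67*a^2 + 0.42*a - 1.38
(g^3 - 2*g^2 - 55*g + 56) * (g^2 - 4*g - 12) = g^5 - 6*g^4 - 59*g^3 + 300*g^2 + 436*g - 672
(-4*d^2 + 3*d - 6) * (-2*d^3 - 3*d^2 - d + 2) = 8*d^5 + 6*d^4 + 7*d^3 + 7*d^2 + 12*d - 12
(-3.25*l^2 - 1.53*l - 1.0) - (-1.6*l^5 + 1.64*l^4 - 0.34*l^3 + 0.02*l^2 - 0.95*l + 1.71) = 1.6*l^5 - 1.64*l^4 + 0.34*l^3 - 3.27*l^2 - 0.58*l - 2.71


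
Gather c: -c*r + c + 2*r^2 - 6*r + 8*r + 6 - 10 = c*(1 - r) + 2*r^2 + 2*r - 4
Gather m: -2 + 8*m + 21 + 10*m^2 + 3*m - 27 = 10*m^2 + 11*m - 8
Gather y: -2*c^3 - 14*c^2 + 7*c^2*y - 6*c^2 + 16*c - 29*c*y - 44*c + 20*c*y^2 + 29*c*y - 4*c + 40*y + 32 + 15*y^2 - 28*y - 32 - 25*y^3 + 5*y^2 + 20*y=-2*c^3 - 20*c^2 - 32*c - 25*y^3 + y^2*(20*c + 20) + y*(7*c^2 + 32)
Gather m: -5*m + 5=5 - 5*m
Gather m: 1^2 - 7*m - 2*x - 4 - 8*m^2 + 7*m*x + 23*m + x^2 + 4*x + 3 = -8*m^2 + m*(7*x + 16) + x^2 + 2*x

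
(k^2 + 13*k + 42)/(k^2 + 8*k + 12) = (k + 7)/(k + 2)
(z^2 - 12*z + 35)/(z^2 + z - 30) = (z - 7)/(z + 6)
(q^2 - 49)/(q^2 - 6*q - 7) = (q + 7)/(q + 1)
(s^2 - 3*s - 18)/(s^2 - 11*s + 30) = (s + 3)/(s - 5)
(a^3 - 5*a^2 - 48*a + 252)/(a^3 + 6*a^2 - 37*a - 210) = (a - 6)/(a + 5)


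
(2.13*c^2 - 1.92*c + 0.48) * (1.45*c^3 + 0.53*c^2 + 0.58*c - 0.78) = 3.0885*c^5 - 1.6551*c^4 + 0.9138*c^3 - 2.5206*c^2 + 1.776*c - 0.3744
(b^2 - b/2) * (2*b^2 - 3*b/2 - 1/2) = 2*b^4 - 5*b^3/2 + b^2/4 + b/4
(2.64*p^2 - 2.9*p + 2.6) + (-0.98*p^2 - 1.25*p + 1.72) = 1.66*p^2 - 4.15*p + 4.32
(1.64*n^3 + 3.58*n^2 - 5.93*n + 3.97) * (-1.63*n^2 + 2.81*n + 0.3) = -2.6732*n^5 - 1.227*n^4 + 20.2177*n^3 - 22.0604*n^2 + 9.3767*n + 1.191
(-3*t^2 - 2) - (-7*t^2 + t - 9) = 4*t^2 - t + 7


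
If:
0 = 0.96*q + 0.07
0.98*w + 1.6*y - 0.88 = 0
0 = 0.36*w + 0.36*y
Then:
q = -0.07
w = -1.42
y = 1.42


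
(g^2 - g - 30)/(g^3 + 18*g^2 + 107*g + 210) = (g - 6)/(g^2 + 13*g + 42)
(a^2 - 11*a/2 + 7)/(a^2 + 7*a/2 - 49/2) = (a - 2)/(a + 7)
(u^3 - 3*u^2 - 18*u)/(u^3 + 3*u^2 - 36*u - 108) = u/(u + 6)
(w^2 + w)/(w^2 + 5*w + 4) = w/(w + 4)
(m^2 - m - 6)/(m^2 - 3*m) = (m + 2)/m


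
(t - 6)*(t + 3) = t^2 - 3*t - 18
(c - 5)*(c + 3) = c^2 - 2*c - 15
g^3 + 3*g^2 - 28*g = g*(g - 4)*(g + 7)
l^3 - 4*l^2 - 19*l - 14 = (l - 7)*(l + 1)*(l + 2)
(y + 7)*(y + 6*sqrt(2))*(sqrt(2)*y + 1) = sqrt(2)*y^3 + 7*sqrt(2)*y^2 + 13*y^2 + 6*sqrt(2)*y + 91*y + 42*sqrt(2)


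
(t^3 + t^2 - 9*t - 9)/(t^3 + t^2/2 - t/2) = 2*(t^2 - 9)/(t*(2*t - 1))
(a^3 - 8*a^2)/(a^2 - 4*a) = a*(a - 8)/(a - 4)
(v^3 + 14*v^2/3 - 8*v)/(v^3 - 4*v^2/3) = (v + 6)/v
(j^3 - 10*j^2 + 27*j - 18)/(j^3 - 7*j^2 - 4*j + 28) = (j^3 - 10*j^2 + 27*j - 18)/(j^3 - 7*j^2 - 4*j + 28)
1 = 1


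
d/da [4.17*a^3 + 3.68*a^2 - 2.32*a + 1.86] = 12.51*a^2 + 7.36*a - 2.32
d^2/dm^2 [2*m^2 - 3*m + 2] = 4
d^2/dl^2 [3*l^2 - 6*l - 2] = 6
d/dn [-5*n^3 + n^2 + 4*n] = -15*n^2 + 2*n + 4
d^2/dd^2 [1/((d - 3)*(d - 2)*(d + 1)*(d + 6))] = 2*(10*d^6 + 30*d^5 - 183*d^4 - 344*d^3 + 1443*d^2 - 1044*d + 972)/(d^12 + 6*d^11 - 57*d^10 - 232*d^9 + 1563*d^8 + 2094*d^7 - 19583*d^6 + 12564*d^5 + 56268*d^4 - 50112*d^3 - 73872*d^2 + 46656*d + 46656)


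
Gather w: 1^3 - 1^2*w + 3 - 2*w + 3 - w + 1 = 8 - 4*w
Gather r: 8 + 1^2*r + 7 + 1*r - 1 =2*r + 14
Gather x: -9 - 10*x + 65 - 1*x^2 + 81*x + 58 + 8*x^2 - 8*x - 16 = 7*x^2 + 63*x + 98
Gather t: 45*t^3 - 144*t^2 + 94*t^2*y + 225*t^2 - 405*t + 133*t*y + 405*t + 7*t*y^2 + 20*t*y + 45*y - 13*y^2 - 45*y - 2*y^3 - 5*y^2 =45*t^3 + t^2*(94*y + 81) + t*(7*y^2 + 153*y) - 2*y^3 - 18*y^2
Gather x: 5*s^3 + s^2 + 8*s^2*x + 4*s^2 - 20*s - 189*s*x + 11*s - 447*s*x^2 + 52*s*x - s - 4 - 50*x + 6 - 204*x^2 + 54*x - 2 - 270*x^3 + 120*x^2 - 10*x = 5*s^3 + 5*s^2 - 10*s - 270*x^3 + x^2*(-447*s - 84) + x*(8*s^2 - 137*s - 6)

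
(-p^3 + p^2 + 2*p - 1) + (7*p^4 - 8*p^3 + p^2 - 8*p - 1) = 7*p^4 - 9*p^3 + 2*p^2 - 6*p - 2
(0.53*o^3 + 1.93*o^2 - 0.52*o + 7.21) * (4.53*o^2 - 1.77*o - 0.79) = 2.4009*o^5 + 7.8048*o^4 - 6.1904*o^3 + 32.057*o^2 - 12.3509*o - 5.6959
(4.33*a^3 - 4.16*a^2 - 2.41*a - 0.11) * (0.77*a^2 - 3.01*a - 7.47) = 3.3341*a^5 - 16.2365*a^4 - 21.6792*a^3 + 38.2446*a^2 + 18.3338*a + 0.8217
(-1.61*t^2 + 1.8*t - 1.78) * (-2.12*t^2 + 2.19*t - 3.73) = 3.4132*t^4 - 7.3419*t^3 + 13.7209*t^2 - 10.6122*t + 6.6394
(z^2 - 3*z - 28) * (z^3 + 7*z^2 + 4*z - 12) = z^5 + 4*z^4 - 45*z^3 - 220*z^2 - 76*z + 336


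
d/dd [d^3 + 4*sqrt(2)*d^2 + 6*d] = 3*d^2 + 8*sqrt(2)*d + 6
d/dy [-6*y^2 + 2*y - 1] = 2 - 12*y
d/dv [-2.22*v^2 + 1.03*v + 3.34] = 1.03 - 4.44*v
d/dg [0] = 0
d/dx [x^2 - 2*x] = 2*x - 2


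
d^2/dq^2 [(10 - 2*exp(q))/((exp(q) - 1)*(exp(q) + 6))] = 2*(-exp(4*q) + 25*exp(3*q) + 39*exp(2*q) + 215*exp(q) + 114)*exp(q)/(exp(6*q) + 15*exp(5*q) + 57*exp(4*q) - 55*exp(3*q) - 342*exp(2*q) + 540*exp(q) - 216)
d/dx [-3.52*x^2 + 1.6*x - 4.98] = 1.6 - 7.04*x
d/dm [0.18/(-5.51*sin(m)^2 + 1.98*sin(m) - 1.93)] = (1.9836*sin(m) - 0.3564)*cos(m)/(5.51*sin(m)^2 - 1.98*sin(m) + 1.93)^2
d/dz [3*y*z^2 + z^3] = 3*z*(2*y + z)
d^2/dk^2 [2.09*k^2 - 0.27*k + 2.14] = 4.18000000000000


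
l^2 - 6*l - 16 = (l - 8)*(l + 2)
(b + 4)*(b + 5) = b^2 + 9*b + 20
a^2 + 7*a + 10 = (a + 2)*(a + 5)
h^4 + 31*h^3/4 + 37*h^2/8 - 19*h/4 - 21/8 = (h - 3/4)*(h + 1/2)*(h + 1)*(h + 7)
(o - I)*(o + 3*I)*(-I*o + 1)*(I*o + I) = o^4 + o^3 + 3*I*o^3 + o^2 + 3*I*o^2 + o + 3*I*o + 3*I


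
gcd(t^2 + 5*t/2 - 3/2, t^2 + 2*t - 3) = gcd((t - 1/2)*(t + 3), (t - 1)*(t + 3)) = t + 3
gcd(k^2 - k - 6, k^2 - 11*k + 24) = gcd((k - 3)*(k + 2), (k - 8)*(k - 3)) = k - 3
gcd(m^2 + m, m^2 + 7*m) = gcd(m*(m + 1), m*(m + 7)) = m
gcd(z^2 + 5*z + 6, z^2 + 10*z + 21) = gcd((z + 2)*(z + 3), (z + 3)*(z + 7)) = z + 3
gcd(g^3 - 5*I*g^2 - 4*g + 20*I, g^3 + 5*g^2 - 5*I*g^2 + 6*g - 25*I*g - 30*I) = g^2 + g*(2 - 5*I) - 10*I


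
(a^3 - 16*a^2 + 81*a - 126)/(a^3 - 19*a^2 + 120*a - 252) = (a - 3)/(a - 6)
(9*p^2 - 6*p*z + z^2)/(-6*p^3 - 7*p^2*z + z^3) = (-3*p + z)/(2*p^2 + 3*p*z + z^2)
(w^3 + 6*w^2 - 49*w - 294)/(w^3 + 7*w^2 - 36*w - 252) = (w - 7)/(w - 6)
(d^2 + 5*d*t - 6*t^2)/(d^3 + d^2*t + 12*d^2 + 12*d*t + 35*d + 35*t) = (d^2 + 5*d*t - 6*t^2)/(d^3 + d^2*t + 12*d^2 + 12*d*t + 35*d + 35*t)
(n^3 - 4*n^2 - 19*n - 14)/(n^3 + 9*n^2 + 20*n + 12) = (n - 7)/(n + 6)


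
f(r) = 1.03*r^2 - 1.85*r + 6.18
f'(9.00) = 16.69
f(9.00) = 72.96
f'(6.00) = 10.51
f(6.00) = 32.16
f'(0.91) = 0.02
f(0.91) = 5.35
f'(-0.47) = -2.82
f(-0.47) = 7.28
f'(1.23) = 0.68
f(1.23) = 5.46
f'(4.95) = 8.35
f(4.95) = 22.26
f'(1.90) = 2.06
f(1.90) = 6.38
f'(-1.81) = -5.58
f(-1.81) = 12.90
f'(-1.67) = -5.29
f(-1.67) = 12.14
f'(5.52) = 9.52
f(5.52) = 27.35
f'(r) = 2.06*r - 1.85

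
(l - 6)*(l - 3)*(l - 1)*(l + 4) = l^4 - 6*l^3 - 13*l^2 + 90*l - 72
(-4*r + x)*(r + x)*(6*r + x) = -24*r^3 - 22*r^2*x + 3*r*x^2 + x^3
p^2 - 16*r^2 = (p - 4*r)*(p + 4*r)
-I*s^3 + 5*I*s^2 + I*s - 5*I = (s - 5)*(s - 1)*(-I*s - I)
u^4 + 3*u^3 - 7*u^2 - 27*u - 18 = (u - 3)*(u + 1)*(u + 2)*(u + 3)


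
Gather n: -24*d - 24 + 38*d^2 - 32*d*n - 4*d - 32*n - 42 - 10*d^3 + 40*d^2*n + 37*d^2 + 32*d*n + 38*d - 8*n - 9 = -10*d^3 + 75*d^2 + 10*d + n*(40*d^2 - 40) - 75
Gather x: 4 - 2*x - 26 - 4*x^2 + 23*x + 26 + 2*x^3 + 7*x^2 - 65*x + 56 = 2*x^3 + 3*x^2 - 44*x + 60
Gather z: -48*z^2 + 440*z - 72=-48*z^2 + 440*z - 72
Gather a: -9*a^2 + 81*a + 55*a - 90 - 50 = -9*a^2 + 136*a - 140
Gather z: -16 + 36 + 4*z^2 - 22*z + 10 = 4*z^2 - 22*z + 30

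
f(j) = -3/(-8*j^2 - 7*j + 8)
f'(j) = -3*(16*j + 7)/(-8*j^2 - 7*j + 8)^2 = 3*(-16*j - 7)/(8*j^2 + 7*j - 8)^2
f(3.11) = 0.03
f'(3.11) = -0.02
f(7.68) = 0.01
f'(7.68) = -0.00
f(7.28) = 0.01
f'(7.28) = -0.00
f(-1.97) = 0.32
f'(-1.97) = 0.86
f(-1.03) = -0.45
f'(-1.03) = 0.63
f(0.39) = -0.74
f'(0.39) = -2.42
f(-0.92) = -0.39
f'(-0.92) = 0.39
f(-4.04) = 0.03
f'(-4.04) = 0.02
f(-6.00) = 0.01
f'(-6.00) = 0.00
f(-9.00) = 0.01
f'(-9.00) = 0.00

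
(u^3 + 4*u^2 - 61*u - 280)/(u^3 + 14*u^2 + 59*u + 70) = (u - 8)/(u + 2)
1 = 1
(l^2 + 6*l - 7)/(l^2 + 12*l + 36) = (l^2 + 6*l - 7)/(l^2 + 12*l + 36)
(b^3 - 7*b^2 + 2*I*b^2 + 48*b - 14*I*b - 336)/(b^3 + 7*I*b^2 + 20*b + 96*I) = (b^2 - b*(7 + 6*I) + 42*I)/(b^2 - I*b + 12)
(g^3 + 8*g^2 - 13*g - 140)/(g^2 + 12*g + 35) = g - 4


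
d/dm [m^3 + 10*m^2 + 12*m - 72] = 3*m^2 + 20*m + 12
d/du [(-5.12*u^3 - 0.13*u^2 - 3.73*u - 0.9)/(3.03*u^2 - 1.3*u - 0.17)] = (-15.5136*u^4 + 13.312*u^3 + 14.0821*u^2 + 5.4982*u - 0.5359)/(9.1809*u^4 - 7.878*u^3 + 0.6598*u^2 + 0.442*u + 0.0289)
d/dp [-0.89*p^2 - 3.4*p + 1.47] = -1.78*p - 3.4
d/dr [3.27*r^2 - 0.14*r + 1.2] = 6.54*r - 0.14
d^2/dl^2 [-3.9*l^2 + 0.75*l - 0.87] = -7.80000000000000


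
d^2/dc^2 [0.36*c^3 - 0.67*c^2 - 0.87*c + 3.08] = 2.16*c - 1.34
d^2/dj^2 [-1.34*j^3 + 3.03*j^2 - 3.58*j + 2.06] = 6.06 - 8.04*j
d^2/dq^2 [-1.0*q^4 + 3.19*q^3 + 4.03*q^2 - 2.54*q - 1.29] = -12.0*q^2 + 19.14*q + 8.06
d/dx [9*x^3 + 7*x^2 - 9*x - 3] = 27*x^2 + 14*x - 9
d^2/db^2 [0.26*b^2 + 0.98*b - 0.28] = 0.520000000000000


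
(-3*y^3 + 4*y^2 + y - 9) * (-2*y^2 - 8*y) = 6*y^5 + 16*y^4 - 34*y^3 + 10*y^2 + 72*y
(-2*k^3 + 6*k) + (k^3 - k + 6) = -k^3 + 5*k + 6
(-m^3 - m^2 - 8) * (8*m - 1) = -8*m^4 - 7*m^3 + m^2 - 64*m + 8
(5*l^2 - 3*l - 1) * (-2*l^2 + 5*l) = -10*l^4 + 31*l^3 - 13*l^2 - 5*l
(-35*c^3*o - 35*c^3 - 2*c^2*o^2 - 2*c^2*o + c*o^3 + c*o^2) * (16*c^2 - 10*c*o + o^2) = -560*c^5*o - 560*c^5 + 318*c^4*o^2 + 318*c^4*o + c^3*o^3 + c^3*o^2 - 12*c^2*o^4 - 12*c^2*o^3 + c*o^5 + c*o^4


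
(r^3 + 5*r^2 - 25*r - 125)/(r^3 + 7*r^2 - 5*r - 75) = (r - 5)/(r - 3)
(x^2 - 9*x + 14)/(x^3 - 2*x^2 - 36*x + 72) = (x - 7)/(x^2 - 36)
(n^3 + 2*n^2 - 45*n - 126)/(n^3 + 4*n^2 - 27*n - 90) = (n - 7)/(n - 5)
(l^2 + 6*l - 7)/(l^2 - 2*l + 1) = (l + 7)/(l - 1)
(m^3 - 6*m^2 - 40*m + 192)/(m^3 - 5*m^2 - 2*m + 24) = (m^2 - 2*m - 48)/(m^2 - m - 6)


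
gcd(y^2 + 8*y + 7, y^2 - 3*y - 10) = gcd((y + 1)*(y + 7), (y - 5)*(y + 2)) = 1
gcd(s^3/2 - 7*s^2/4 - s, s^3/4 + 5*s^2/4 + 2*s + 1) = 1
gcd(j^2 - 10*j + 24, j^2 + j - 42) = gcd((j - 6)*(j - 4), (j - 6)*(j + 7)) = j - 6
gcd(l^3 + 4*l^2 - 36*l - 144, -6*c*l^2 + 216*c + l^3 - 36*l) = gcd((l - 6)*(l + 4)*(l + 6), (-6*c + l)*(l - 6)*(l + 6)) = l^2 - 36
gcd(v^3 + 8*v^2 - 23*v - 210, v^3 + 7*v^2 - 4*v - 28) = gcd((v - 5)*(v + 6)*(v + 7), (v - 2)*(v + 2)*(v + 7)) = v + 7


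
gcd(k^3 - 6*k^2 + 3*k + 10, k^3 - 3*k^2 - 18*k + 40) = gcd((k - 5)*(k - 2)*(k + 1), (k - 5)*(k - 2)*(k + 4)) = k^2 - 7*k + 10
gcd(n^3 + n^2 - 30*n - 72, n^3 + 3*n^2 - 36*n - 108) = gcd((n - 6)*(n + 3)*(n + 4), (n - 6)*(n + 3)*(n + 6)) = n^2 - 3*n - 18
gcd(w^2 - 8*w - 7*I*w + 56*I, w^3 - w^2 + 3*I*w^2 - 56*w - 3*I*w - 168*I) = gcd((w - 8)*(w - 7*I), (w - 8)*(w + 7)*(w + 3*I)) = w - 8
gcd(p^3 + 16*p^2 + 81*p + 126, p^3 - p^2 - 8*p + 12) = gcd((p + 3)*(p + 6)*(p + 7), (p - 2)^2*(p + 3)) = p + 3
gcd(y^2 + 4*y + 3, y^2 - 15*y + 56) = 1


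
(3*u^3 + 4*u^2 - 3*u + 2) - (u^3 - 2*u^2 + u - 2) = 2*u^3 + 6*u^2 - 4*u + 4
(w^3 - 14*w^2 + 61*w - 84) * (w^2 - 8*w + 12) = w^5 - 22*w^4 + 185*w^3 - 740*w^2 + 1404*w - 1008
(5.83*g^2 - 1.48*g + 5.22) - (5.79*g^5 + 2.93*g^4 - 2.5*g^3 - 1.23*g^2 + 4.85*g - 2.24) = -5.79*g^5 - 2.93*g^4 + 2.5*g^3 + 7.06*g^2 - 6.33*g + 7.46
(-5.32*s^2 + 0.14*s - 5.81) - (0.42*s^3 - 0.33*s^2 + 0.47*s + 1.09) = -0.42*s^3 - 4.99*s^2 - 0.33*s - 6.9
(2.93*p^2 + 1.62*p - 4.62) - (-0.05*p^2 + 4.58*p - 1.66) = 2.98*p^2 - 2.96*p - 2.96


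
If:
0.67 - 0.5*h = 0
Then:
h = 1.34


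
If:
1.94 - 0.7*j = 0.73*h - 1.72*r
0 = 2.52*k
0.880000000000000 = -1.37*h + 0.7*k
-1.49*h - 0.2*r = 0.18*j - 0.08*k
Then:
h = -0.64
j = 4.73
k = 0.00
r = 0.53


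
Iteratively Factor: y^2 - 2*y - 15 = (y - 5)*(y + 3)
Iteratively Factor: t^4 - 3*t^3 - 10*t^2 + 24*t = (t)*(t^3 - 3*t^2 - 10*t + 24) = t*(t - 4)*(t^2 + t - 6) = t*(t - 4)*(t - 2)*(t + 3)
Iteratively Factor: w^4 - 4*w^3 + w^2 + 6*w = (w - 3)*(w^3 - w^2 - 2*w) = (w - 3)*(w - 2)*(w^2 + w) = w*(w - 3)*(w - 2)*(w + 1)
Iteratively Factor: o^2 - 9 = (o - 3)*(o + 3)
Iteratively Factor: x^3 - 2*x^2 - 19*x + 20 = (x + 4)*(x^2 - 6*x + 5) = (x - 1)*(x + 4)*(x - 5)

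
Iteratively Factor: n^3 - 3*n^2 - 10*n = (n + 2)*(n^2 - 5*n) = (n - 5)*(n + 2)*(n)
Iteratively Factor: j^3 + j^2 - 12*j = (j)*(j^2 + j - 12) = j*(j + 4)*(j - 3)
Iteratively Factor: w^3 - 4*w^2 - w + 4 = (w + 1)*(w^2 - 5*w + 4) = (w - 1)*(w + 1)*(w - 4)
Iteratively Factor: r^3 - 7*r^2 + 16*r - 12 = (r - 3)*(r^2 - 4*r + 4) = (r - 3)*(r - 2)*(r - 2)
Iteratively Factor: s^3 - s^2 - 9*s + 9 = (s - 1)*(s^2 - 9) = (s - 1)*(s + 3)*(s - 3)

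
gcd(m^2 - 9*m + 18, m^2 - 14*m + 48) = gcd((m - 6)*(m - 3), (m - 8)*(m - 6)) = m - 6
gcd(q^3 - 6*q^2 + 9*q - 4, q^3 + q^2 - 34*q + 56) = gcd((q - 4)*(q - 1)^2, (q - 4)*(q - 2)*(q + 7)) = q - 4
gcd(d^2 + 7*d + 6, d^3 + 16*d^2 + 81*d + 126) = d + 6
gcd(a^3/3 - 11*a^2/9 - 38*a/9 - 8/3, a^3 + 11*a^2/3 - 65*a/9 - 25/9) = 1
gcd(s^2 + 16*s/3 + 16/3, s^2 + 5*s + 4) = s + 4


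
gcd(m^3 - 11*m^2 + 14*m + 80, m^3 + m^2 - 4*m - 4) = m + 2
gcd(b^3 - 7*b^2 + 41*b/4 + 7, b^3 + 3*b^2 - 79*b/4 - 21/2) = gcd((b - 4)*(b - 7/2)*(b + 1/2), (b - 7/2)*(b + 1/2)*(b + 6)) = b^2 - 3*b - 7/4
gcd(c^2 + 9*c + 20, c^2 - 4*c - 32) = c + 4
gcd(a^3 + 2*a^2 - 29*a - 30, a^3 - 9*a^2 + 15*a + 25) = a^2 - 4*a - 5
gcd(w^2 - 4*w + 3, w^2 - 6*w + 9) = w - 3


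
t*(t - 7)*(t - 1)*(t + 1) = t^4 - 7*t^3 - t^2 + 7*t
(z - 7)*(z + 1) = z^2 - 6*z - 7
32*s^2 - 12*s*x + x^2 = (-8*s + x)*(-4*s + x)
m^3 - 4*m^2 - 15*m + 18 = (m - 6)*(m - 1)*(m + 3)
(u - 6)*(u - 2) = u^2 - 8*u + 12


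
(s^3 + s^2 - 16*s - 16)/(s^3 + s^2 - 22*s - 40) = (s^2 - 3*s - 4)/(s^2 - 3*s - 10)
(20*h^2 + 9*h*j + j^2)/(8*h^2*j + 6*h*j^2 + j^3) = (5*h + j)/(j*(2*h + j))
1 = 1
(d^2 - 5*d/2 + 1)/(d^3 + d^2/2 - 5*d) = (2*d - 1)/(d*(2*d + 5))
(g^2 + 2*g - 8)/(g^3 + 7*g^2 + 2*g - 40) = 1/(g + 5)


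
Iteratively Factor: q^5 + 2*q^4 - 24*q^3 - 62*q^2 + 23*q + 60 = (q + 1)*(q^4 + q^3 - 25*q^2 - 37*q + 60) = (q - 1)*(q + 1)*(q^3 + 2*q^2 - 23*q - 60) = (q - 1)*(q + 1)*(q + 3)*(q^2 - q - 20) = (q - 1)*(q + 1)*(q + 3)*(q + 4)*(q - 5)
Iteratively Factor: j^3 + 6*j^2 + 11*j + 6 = (j + 3)*(j^2 + 3*j + 2) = (j + 2)*(j + 3)*(j + 1)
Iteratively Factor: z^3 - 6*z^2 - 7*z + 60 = (z - 5)*(z^2 - z - 12) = (z - 5)*(z - 4)*(z + 3)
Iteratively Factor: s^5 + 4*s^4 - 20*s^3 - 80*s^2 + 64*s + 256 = (s + 2)*(s^4 + 2*s^3 - 24*s^2 - 32*s + 128) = (s + 2)*(s + 4)*(s^3 - 2*s^2 - 16*s + 32) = (s + 2)*(s + 4)^2*(s^2 - 6*s + 8) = (s - 4)*(s + 2)*(s + 4)^2*(s - 2)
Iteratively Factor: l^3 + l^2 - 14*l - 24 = (l + 3)*(l^2 - 2*l - 8) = (l - 4)*(l + 3)*(l + 2)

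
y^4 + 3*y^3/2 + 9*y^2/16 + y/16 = y*(y + 1/4)^2*(y + 1)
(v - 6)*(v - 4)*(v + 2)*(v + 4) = v^4 - 4*v^3 - 28*v^2 + 64*v + 192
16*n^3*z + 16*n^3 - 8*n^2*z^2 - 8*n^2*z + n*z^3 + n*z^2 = (-4*n + z)^2*(n*z + n)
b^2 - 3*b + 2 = (b - 2)*(b - 1)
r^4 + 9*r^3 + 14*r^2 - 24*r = r*(r - 1)*(r + 4)*(r + 6)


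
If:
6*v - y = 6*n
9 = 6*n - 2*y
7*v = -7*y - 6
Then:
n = 41/42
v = 5/7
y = -11/7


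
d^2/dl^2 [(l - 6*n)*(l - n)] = 2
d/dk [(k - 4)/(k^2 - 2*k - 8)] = -1/(k^2 + 4*k + 4)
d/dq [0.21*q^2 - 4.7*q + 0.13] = 0.42*q - 4.7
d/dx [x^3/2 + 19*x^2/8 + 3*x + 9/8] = 3*x^2/2 + 19*x/4 + 3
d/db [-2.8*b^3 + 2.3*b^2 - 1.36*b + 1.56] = -8.4*b^2 + 4.6*b - 1.36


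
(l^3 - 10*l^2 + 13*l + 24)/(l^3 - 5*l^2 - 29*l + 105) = (l^2 - 7*l - 8)/(l^2 - 2*l - 35)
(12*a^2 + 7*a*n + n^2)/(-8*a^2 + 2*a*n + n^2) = (-3*a - n)/(2*a - n)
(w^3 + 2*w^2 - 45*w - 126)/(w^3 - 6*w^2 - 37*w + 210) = (w + 3)/(w - 5)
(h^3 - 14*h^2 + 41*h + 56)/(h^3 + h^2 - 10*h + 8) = (h^3 - 14*h^2 + 41*h + 56)/(h^3 + h^2 - 10*h + 8)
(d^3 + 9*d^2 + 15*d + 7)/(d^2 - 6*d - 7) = (d^2 + 8*d + 7)/(d - 7)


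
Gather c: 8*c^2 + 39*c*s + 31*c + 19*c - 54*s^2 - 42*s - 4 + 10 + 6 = 8*c^2 + c*(39*s + 50) - 54*s^2 - 42*s + 12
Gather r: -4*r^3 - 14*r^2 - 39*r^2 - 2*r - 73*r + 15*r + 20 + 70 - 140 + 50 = -4*r^3 - 53*r^2 - 60*r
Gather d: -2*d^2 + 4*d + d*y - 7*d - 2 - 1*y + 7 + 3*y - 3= -2*d^2 + d*(y - 3) + 2*y + 2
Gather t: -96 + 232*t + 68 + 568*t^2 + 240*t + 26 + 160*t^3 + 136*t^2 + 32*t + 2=160*t^3 + 704*t^2 + 504*t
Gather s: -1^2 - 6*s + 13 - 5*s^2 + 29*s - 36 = -5*s^2 + 23*s - 24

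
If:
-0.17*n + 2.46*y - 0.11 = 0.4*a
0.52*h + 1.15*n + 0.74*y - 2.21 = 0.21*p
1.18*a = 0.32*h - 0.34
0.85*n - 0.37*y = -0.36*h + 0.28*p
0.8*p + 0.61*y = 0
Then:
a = 11.80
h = 44.57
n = -18.75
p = -0.51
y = 0.67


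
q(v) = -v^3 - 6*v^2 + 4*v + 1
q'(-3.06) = 12.63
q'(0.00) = 4.00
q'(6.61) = -206.40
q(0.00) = 1.00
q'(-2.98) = 13.12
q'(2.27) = -38.70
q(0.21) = 1.57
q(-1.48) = -14.82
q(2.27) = -32.53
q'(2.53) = -45.56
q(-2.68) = -33.57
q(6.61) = -523.52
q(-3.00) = -38.00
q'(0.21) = 1.35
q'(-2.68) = 14.61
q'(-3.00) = 13.00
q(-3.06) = -38.77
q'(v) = -3*v^2 - 12*v + 4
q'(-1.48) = 15.19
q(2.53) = -43.48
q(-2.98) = -37.74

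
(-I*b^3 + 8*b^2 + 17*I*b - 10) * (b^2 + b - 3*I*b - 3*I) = -I*b^5 + 5*b^4 - I*b^4 + 5*b^3 - 7*I*b^3 + 41*b^2 - 7*I*b^2 + 41*b + 30*I*b + 30*I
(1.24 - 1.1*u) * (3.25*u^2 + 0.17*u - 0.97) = -3.575*u^3 + 3.843*u^2 + 1.2778*u - 1.2028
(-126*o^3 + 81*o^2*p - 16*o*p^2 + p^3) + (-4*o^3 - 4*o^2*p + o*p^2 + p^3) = -130*o^3 + 77*o^2*p - 15*o*p^2 + 2*p^3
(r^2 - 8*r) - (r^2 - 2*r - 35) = 35 - 6*r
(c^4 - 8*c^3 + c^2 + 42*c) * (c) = c^5 - 8*c^4 + c^3 + 42*c^2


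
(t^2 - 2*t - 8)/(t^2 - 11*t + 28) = (t + 2)/(t - 7)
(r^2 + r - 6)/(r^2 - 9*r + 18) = (r^2 + r - 6)/(r^2 - 9*r + 18)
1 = 1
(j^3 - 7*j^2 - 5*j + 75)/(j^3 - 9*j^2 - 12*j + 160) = (j^2 - 2*j - 15)/(j^2 - 4*j - 32)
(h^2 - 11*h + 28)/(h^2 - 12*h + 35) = (h - 4)/(h - 5)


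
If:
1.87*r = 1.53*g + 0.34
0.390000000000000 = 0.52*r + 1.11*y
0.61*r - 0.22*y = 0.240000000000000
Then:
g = 0.32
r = 0.44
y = 0.14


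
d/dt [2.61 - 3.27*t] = -3.27000000000000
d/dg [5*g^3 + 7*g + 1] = 15*g^2 + 7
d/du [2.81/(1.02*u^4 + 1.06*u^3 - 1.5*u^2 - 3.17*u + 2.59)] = (-11.4648*u^3 - 8.9358*u^2 + 8.43*u + 8.9077)/(1.02*u^4 + 1.06*u^3 - 1.5*u^2 - 3.17*u + 2.59)^2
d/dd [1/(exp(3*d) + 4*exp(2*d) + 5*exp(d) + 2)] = (-3*exp(2*d) - 8*exp(d) - 5)*exp(d)/(exp(3*d) + 4*exp(2*d) + 5*exp(d) + 2)^2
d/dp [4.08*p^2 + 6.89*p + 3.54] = 8.16*p + 6.89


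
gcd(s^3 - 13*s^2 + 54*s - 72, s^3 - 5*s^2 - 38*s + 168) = s - 4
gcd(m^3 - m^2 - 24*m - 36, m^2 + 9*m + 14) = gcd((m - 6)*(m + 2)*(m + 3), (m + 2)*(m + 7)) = m + 2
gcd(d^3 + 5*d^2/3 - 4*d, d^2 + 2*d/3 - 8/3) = d - 4/3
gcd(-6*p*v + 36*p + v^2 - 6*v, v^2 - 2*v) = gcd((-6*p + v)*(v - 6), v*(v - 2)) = 1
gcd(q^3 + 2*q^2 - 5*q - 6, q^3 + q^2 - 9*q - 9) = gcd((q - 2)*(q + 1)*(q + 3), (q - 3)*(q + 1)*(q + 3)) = q^2 + 4*q + 3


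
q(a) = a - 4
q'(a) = 1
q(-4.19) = -8.19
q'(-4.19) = 1.00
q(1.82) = -2.18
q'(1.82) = 1.00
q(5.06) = 1.06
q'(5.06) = 1.00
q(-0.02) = -4.02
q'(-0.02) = 1.00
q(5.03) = 1.03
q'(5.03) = 1.00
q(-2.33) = -6.33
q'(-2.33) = 1.00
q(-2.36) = -6.36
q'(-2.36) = 1.00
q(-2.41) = -6.41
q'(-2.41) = 1.00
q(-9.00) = -13.00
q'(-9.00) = 1.00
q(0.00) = -4.00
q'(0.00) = 1.00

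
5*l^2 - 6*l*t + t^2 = (-5*l + t)*(-l + t)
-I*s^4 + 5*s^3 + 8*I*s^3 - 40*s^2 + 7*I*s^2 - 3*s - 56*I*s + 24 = (s - 8)*(s + I)*(s + 3*I)*(-I*s + 1)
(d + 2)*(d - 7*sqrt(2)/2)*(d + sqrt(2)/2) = d^3 - 3*sqrt(2)*d^2 + 2*d^2 - 6*sqrt(2)*d - 7*d/2 - 7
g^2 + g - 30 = (g - 5)*(g + 6)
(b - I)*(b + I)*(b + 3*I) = b^3 + 3*I*b^2 + b + 3*I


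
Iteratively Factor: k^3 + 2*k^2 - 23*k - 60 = (k - 5)*(k^2 + 7*k + 12) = (k - 5)*(k + 4)*(k + 3)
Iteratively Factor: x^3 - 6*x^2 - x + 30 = (x + 2)*(x^2 - 8*x + 15) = (x - 5)*(x + 2)*(x - 3)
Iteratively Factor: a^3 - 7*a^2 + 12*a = (a)*(a^2 - 7*a + 12) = a*(a - 4)*(a - 3)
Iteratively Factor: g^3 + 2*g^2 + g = (g + 1)*(g^2 + g) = (g + 1)^2*(g)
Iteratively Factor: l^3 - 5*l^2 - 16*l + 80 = (l - 5)*(l^2 - 16) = (l - 5)*(l + 4)*(l - 4)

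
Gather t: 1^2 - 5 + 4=0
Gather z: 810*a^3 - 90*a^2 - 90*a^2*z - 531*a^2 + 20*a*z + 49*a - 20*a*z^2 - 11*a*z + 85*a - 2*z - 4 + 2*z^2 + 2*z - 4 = 810*a^3 - 621*a^2 + 134*a + z^2*(2 - 20*a) + z*(-90*a^2 + 9*a) - 8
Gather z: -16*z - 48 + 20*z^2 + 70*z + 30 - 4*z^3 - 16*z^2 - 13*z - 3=-4*z^3 + 4*z^2 + 41*z - 21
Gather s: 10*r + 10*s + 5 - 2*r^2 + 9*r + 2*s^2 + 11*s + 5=-2*r^2 + 19*r + 2*s^2 + 21*s + 10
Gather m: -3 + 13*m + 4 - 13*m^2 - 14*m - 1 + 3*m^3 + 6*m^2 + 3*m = 3*m^3 - 7*m^2 + 2*m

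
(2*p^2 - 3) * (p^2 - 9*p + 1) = 2*p^4 - 18*p^3 - p^2 + 27*p - 3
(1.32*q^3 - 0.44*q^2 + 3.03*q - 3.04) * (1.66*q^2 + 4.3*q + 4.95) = 2.1912*q^5 + 4.9456*q^4 + 9.6718*q^3 + 5.8046*q^2 + 1.9265*q - 15.048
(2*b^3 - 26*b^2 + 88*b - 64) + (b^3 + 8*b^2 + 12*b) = 3*b^3 - 18*b^2 + 100*b - 64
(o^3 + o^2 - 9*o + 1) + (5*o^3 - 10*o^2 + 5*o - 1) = 6*o^3 - 9*o^2 - 4*o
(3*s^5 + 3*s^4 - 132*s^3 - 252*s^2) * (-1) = -3*s^5 - 3*s^4 + 132*s^3 + 252*s^2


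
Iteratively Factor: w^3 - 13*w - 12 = (w + 1)*(w^2 - w - 12) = (w - 4)*(w + 1)*(w + 3)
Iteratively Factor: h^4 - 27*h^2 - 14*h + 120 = (h - 2)*(h^3 + 2*h^2 - 23*h - 60) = (h - 2)*(h + 4)*(h^2 - 2*h - 15) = (h - 5)*(h - 2)*(h + 4)*(h + 3)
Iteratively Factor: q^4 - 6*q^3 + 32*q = (q)*(q^3 - 6*q^2 + 32) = q*(q + 2)*(q^2 - 8*q + 16) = q*(q - 4)*(q + 2)*(q - 4)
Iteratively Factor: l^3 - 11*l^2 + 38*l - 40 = (l - 5)*(l^2 - 6*l + 8) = (l - 5)*(l - 4)*(l - 2)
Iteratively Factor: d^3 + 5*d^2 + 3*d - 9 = (d - 1)*(d^2 + 6*d + 9) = (d - 1)*(d + 3)*(d + 3)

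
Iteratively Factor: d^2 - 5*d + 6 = (d - 3)*(d - 2)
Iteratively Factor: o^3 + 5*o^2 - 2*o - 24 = (o - 2)*(o^2 + 7*o + 12) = (o - 2)*(o + 4)*(o + 3)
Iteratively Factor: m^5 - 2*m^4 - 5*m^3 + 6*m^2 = (m - 3)*(m^4 + m^3 - 2*m^2) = (m - 3)*(m + 2)*(m^3 - m^2) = (m - 3)*(m - 1)*(m + 2)*(m^2) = m*(m - 3)*(m - 1)*(m + 2)*(m)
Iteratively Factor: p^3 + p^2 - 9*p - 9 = (p - 3)*(p^2 + 4*p + 3) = (p - 3)*(p + 1)*(p + 3)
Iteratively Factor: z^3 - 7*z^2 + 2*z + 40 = (z - 4)*(z^2 - 3*z - 10) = (z - 5)*(z - 4)*(z + 2)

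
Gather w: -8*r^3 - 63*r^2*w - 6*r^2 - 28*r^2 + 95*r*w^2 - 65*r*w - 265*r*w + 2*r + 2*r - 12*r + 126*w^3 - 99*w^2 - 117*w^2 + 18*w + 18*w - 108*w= -8*r^3 - 34*r^2 - 8*r + 126*w^3 + w^2*(95*r - 216) + w*(-63*r^2 - 330*r - 72)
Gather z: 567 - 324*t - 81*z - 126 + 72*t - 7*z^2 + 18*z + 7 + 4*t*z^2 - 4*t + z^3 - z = -256*t + z^3 + z^2*(4*t - 7) - 64*z + 448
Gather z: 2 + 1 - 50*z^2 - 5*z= -50*z^2 - 5*z + 3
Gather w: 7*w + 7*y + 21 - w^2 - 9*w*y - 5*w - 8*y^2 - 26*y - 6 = -w^2 + w*(2 - 9*y) - 8*y^2 - 19*y + 15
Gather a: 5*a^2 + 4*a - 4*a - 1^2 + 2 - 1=5*a^2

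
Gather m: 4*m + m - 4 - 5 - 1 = 5*m - 10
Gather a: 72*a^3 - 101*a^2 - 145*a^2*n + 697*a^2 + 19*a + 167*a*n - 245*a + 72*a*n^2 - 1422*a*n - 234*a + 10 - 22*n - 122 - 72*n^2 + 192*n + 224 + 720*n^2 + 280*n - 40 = 72*a^3 + a^2*(596 - 145*n) + a*(72*n^2 - 1255*n - 460) + 648*n^2 + 450*n + 72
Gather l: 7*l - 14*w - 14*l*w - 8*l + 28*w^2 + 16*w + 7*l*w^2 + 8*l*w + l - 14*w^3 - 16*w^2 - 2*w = l*(7*w^2 - 6*w) - 14*w^3 + 12*w^2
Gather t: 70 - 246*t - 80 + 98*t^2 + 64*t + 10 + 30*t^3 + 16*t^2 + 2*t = 30*t^3 + 114*t^2 - 180*t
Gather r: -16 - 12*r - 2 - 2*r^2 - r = -2*r^2 - 13*r - 18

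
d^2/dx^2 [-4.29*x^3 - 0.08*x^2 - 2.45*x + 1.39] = -25.74*x - 0.16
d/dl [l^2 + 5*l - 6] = 2*l + 5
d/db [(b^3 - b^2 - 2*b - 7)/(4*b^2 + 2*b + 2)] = (b^4 + b^3 + 3*b^2 + 13*b + 5/2)/(4*b^4 + 4*b^3 + 5*b^2 + 2*b + 1)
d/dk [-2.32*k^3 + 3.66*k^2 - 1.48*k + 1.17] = -6.96*k^2 + 7.32*k - 1.48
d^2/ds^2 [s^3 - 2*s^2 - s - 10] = 6*s - 4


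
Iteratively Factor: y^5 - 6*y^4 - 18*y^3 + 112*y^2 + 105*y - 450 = (y - 2)*(y^4 - 4*y^3 - 26*y^2 + 60*y + 225) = (y - 5)*(y - 2)*(y^3 + y^2 - 21*y - 45) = (y - 5)*(y - 2)*(y + 3)*(y^2 - 2*y - 15) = (y - 5)^2*(y - 2)*(y + 3)*(y + 3)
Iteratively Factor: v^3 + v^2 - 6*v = (v - 2)*(v^2 + 3*v) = v*(v - 2)*(v + 3)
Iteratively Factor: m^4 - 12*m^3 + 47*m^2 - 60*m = (m - 5)*(m^3 - 7*m^2 + 12*m) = (m - 5)*(m - 3)*(m^2 - 4*m) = (m - 5)*(m - 4)*(m - 3)*(m)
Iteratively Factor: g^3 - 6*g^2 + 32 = (g - 4)*(g^2 - 2*g - 8) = (g - 4)^2*(g + 2)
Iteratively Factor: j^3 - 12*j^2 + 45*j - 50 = (j - 5)*(j^2 - 7*j + 10) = (j - 5)^2*(j - 2)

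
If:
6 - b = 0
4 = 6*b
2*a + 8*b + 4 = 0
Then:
No Solution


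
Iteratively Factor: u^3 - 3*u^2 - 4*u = (u + 1)*(u^2 - 4*u) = u*(u + 1)*(u - 4)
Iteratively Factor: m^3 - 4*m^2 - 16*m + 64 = (m - 4)*(m^2 - 16) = (m - 4)*(m + 4)*(m - 4)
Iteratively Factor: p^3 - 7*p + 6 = (p + 3)*(p^2 - 3*p + 2) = (p - 1)*(p + 3)*(p - 2)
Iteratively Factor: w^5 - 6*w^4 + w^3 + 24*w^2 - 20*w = (w + 2)*(w^4 - 8*w^3 + 17*w^2 - 10*w) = w*(w + 2)*(w^3 - 8*w^2 + 17*w - 10) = w*(w - 5)*(w + 2)*(w^2 - 3*w + 2) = w*(w - 5)*(w - 2)*(w + 2)*(w - 1)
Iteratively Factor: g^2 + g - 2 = (g + 2)*(g - 1)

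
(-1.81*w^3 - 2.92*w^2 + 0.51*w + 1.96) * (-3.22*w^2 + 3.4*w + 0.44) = 5.8282*w^5 + 3.2484*w^4 - 12.3666*w^3 - 5.862*w^2 + 6.8884*w + 0.8624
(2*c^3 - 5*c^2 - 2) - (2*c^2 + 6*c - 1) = 2*c^3 - 7*c^2 - 6*c - 1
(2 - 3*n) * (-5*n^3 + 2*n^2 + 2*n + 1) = 15*n^4 - 16*n^3 - 2*n^2 + n + 2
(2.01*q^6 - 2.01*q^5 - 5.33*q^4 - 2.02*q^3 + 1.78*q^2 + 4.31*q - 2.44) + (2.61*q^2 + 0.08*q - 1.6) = 2.01*q^6 - 2.01*q^5 - 5.33*q^4 - 2.02*q^3 + 4.39*q^2 + 4.39*q - 4.04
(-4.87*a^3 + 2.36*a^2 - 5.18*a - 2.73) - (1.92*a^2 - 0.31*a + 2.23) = -4.87*a^3 + 0.44*a^2 - 4.87*a - 4.96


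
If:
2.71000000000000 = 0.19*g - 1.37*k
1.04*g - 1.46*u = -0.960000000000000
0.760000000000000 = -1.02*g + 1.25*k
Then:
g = -3.82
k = -2.51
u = -2.06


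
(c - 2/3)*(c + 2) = c^2 + 4*c/3 - 4/3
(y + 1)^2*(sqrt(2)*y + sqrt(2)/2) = sqrt(2)*y^3 + 5*sqrt(2)*y^2/2 + 2*sqrt(2)*y + sqrt(2)/2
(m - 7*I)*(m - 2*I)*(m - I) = m^3 - 10*I*m^2 - 23*m + 14*I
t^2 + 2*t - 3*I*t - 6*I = (t + 2)*(t - 3*I)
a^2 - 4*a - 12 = (a - 6)*(a + 2)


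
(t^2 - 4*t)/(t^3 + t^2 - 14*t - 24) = t/(t^2 + 5*t + 6)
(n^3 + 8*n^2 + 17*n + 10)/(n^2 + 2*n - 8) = (n^3 + 8*n^2 + 17*n + 10)/(n^2 + 2*n - 8)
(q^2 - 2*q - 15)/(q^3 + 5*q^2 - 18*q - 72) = (q - 5)/(q^2 + 2*q - 24)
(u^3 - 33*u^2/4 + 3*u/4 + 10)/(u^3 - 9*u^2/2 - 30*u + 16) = (4*u^2 - u - 5)/(2*(2*u^2 + 7*u - 4))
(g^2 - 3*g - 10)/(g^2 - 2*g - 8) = (g - 5)/(g - 4)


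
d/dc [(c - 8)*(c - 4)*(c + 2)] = 3*c^2 - 20*c + 8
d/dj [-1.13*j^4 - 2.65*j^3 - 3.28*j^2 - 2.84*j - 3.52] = -4.52*j^3 - 7.95*j^2 - 6.56*j - 2.84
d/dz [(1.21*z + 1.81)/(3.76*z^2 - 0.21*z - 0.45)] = (4.5496*z^2 - 0.2541*z - (1.21*z + 1.81)*(7.52*z - 0.21) - 0.5445)/(-3.76*z^2 + 0.21*z + 0.45)^2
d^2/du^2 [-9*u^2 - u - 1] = -18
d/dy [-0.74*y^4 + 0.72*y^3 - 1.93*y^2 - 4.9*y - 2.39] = -2.96*y^3 + 2.16*y^2 - 3.86*y - 4.9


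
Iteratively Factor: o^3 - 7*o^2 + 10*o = (o)*(o^2 - 7*o + 10) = o*(o - 5)*(o - 2)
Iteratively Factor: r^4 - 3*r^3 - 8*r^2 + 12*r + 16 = (r + 1)*(r^3 - 4*r^2 - 4*r + 16) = (r + 1)*(r + 2)*(r^2 - 6*r + 8) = (r - 4)*(r + 1)*(r + 2)*(r - 2)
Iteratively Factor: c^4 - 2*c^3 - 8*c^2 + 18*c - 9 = (c - 1)*(c^3 - c^2 - 9*c + 9) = (c - 3)*(c - 1)*(c^2 + 2*c - 3) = (c - 3)*(c - 1)^2*(c + 3)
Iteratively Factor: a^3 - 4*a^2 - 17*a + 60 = (a + 4)*(a^2 - 8*a + 15) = (a - 5)*(a + 4)*(a - 3)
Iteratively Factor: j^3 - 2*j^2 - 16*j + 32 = (j - 4)*(j^2 + 2*j - 8) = (j - 4)*(j + 4)*(j - 2)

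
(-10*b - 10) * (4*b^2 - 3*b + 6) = -40*b^3 - 10*b^2 - 30*b - 60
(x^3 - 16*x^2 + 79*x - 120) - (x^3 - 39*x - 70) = -16*x^2 + 118*x - 50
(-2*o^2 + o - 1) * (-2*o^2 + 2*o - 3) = 4*o^4 - 6*o^3 + 10*o^2 - 5*o + 3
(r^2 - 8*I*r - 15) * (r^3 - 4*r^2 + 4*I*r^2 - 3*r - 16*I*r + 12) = r^5 - 4*r^4 - 4*I*r^4 + 14*r^3 + 16*I*r^3 - 56*r^2 - 36*I*r^2 + 45*r + 144*I*r - 180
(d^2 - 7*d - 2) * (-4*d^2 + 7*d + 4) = -4*d^4 + 35*d^3 - 37*d^2 - 42*d - 8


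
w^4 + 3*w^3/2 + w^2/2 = w^2*(w + 1/2)*(w + 1)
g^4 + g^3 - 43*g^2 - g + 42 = (g - 6)*(g - 1)*(g + 1)*(g + 7)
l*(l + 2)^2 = l^3 + 4*l^2 + 4*l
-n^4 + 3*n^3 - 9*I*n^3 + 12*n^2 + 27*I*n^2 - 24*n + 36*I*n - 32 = (n - 4)*(n + 8*I)*(-I*n + 1)*(-I*n - I)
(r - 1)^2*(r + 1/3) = r^3 - 5*r^2/3 + r/3 + 1/3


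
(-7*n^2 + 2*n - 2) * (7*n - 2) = -49*n^3 + 28*n^2 - 18*n + 4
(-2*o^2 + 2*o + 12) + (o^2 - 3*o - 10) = -o^2 - o + 2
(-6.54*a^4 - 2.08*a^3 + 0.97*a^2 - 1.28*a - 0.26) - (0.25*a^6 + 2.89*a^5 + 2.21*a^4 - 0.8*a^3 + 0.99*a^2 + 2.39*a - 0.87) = -0.25*a^6 - 2.89*a^5 - 8.75*a^4 - 1.28*a^3 - 0.02*a^2 - 3.67*a + 0.61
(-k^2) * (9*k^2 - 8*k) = -9*k^4 + 8*k^3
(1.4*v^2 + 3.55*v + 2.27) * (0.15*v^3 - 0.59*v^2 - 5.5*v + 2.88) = 0.21*v^5 - 0.2935*v^4 - 9.454*v^3 - 16.8323*v^2 - 2.261*v + 6.5376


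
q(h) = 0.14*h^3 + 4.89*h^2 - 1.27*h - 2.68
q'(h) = 0.42*h^2 + 9.78*h - 1.27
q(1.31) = 4.36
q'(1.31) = 12.26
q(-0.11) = -2.48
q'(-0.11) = -2.34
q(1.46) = 6.33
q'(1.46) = 13.90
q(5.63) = 170.15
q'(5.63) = 67.10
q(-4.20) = 78.54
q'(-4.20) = -34.94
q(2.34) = 22.92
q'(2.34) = 23.91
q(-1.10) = 4.45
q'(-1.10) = -11.52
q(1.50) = 6.89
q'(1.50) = 14.34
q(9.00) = 484.04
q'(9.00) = 120.77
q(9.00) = 484.04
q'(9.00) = 120.77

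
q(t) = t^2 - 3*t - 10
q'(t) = 2*t - 3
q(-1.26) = -4.63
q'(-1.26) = -5.52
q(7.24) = 20.70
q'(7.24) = 11.48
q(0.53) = -11.31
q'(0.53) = -1.94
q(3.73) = -7.28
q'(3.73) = 4.46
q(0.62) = -11.48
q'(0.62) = -1.76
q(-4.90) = 28.71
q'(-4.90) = -12.80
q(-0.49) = -8.29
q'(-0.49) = -3.98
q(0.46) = -11.17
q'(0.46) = -2.08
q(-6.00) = 44.00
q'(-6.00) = -15.00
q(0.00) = -10.00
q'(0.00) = -3.00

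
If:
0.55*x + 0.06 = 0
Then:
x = -0.11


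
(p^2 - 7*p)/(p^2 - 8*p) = (p - 7)/(p - 8)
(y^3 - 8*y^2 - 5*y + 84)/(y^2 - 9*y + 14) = (y^2 - y - 12)/(y - 2)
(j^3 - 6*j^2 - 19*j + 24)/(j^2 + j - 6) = (j^2 - 9*j + 8)/(j - 2)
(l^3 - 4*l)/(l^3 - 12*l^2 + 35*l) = (l^2 - 4)/(l^2 - 12*l + 35)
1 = 1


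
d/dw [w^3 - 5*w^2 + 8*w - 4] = 3*w^2 - 10*w + 8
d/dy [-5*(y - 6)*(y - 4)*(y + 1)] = -15*y^2 + 90*y - 70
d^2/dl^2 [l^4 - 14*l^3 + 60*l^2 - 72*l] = 12*l^2 - 84*l + 120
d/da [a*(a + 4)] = 2*a + 4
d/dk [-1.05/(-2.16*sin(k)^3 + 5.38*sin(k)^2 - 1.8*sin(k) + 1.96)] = (-6.804*sin(k)^2 + 11.298*sin(k) - 1.89)*cos(k)/(2.16*sin(k)^3 - 5.38*sin(k)^2 + 1.8*sin(k) - 1.96)^2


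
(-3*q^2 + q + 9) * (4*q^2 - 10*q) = -12*q^4 + 34*q^3 + 26*q^2 - 90*q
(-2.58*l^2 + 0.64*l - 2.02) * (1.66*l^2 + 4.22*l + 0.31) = -4.2828*l^4 - 9.8252*l^3 - 1.4522*l^2 - 8.326*l - 0.6262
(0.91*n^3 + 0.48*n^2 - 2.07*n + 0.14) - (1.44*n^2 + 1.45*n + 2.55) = 0.91*n^3 - 0.96*n^2 - 3.52*n - 2.41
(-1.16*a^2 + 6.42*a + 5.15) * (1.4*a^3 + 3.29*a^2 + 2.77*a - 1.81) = -1.624*a^5 + 5.1716*a^4 + 25.1186*a^3 + 36.8265*a^2 + 2.6453*a - 9.3215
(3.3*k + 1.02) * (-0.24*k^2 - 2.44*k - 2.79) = -0.792*k^3 - 8.2968*k^2 - 11.6958*k - 2.8458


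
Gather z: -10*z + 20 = 20 - 10*z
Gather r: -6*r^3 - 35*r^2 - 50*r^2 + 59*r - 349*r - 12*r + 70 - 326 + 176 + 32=-6*r^3 - 85*r^2 - 302*r - 48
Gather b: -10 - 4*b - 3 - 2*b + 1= -6*b - 12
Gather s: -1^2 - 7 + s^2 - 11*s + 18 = s^2 - 11*s + 10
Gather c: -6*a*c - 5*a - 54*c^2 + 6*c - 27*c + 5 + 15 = -5*a - 54*c^2 + c*(-6*a - 21) + 20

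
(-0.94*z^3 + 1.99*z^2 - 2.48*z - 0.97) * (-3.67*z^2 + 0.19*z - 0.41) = 3.4498*z^5 - 7.4819*z^4 + 9.8651*z^3 + 2.2728*z^2 + 0.8325*z + 0.3977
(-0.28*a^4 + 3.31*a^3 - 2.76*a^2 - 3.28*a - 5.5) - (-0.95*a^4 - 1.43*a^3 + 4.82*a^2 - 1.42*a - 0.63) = 0.67*a^4 + 4.74*a^3 - 7.58*a^2 - 1.86*a - 4.87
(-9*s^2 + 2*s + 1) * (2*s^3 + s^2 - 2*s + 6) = -18*s^5 - 5*s^4 + 22*s^3 - 57*s^2 + 10*s + 6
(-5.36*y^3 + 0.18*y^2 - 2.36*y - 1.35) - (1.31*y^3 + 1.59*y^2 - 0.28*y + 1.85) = -6.67*y^3 - 1.41*y^2 - 2.08*y - 3.2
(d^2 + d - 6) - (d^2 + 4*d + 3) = -3*d - 9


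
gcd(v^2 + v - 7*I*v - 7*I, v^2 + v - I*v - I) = v + 1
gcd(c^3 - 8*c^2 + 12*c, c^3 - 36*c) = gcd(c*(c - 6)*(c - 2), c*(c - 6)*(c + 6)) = c^2 - 6*c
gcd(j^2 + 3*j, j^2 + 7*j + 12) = j + 3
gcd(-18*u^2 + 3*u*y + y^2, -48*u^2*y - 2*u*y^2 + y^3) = 6*u + y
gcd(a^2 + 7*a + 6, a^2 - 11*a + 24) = 1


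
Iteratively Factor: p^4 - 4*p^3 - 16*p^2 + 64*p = (p)*(p^3 - 4*p^2 - 16*p + 64) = p*(p - 4)*(p^2 - 16) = p*(p - 4)*(p + 4)*(p - 4)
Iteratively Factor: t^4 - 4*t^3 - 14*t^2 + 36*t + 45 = (t - 5)*(t^3 + t^2 - 9*t - 9) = (t - 5)*(t + 1)*(t^2 - 9) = (t - 5)*(t + 1)*(t + 3)*(t - 3)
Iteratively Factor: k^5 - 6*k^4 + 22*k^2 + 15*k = (k)*(k^4 - 6*k^3 + 22*k + 15) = k*(k + 1)*(k^3 - 7*k^2 + 7*k + 15) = k*(k - 3)*(k + 1)*(k^2 - 4*k - 5) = k*(k - 3)*(k + 1)^2*(k - 5)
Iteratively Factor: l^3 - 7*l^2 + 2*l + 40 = (l + 2)*(l^2 - 9*l + 20) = (l - 5)*(l + 2)*(l - 4)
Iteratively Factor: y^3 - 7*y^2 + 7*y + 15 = (y - 3)*(y^2 - 4*y - 5) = (y - 3)*(y + 1)*(y - 5)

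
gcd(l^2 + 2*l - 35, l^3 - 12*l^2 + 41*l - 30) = l - 5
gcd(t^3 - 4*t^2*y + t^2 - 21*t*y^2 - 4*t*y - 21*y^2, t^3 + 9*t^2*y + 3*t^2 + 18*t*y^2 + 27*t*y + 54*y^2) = t + 3*y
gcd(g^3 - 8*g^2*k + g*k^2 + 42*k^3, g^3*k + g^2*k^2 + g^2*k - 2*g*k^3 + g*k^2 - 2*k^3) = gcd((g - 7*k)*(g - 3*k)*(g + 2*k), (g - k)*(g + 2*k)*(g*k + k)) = g + 2*k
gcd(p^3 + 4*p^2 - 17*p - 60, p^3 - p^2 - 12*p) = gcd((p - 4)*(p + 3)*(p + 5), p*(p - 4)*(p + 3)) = p^2 - p - 12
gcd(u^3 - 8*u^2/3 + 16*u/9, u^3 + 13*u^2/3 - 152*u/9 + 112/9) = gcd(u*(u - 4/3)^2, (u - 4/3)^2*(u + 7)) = u^2 - 8*u/3 + 16/9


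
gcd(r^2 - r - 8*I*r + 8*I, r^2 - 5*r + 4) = r - 1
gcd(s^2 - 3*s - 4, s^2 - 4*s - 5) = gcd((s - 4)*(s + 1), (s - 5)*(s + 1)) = s + 1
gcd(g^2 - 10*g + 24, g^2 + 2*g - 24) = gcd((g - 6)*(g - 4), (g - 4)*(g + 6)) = g - 4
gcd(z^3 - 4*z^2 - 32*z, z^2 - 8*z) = z^2 - 8*z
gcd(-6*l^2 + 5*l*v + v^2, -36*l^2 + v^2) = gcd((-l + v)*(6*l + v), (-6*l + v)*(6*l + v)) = 6*l + v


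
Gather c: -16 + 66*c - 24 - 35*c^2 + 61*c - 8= -35*c^2 + 127*c - 48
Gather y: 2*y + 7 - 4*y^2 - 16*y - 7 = -4*y^2 - 14*y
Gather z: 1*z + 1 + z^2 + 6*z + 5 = z^2 + 7*z + 6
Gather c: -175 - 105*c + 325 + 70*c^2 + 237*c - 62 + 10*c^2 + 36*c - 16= 80*c^2 + 168*c + 72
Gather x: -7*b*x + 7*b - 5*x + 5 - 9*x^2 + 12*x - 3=7*b - 9*x^2 + x*(7 - 7*b) + 2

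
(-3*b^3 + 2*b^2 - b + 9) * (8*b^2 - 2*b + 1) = -24*b^5 + 22*b^4 - 15*b^3 + 76*b^2 - 19*b + 9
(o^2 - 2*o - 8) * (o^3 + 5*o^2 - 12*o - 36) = o^5 + 3*o^4 - 30*o^3 - 52*o^2 + 168*o + 288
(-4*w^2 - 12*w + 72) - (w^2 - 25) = -5*w^2 - 12*w + 97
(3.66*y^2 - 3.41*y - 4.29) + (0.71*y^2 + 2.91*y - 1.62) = 4.37*y^2 - 0.5*y - 5.91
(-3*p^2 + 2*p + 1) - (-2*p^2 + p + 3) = -p^2 + p - 2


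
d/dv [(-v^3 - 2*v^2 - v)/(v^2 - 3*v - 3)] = (-v^4 + 6*v^3 + 16*v^2 + 12*v + 3)/(v^4 - 6*v^3 + 3*v^2 + 18*v + 9)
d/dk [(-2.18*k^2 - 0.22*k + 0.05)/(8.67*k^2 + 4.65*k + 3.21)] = (-8.2296*k^2 - 14.8626*k - 0.9387)/(75.1689*k^4 + 80.631*k^3 + 77.2839*k^2 + 29.853*k + 10.3041)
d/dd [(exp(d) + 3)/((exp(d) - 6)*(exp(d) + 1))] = (-exp(2*d) - 6*exp(d) + 9)*exp(d)/(exp(4*d) - 10*exp(3*d) + 13*exp(2*d) + 60*exp(d) + 36)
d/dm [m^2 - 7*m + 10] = 2*m - 7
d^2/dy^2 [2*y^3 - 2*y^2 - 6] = 12*y - 4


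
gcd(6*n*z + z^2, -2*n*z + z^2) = z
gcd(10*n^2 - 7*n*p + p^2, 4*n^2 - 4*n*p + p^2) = -2*n + p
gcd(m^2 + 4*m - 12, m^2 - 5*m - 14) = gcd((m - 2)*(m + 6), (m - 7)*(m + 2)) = 1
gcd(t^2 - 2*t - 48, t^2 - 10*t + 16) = t - 8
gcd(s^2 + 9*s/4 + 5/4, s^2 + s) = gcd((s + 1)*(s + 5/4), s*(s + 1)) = s + 1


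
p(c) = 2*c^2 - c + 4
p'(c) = 4*c - 1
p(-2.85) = 23.10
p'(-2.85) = -12.40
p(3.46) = 24.48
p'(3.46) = 12.84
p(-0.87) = 6.38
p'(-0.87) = -4.48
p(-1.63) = 10.94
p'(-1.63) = -7.52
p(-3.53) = 32.45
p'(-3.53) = -15.12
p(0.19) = 3.88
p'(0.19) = -0.24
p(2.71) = 15.98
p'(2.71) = 9.84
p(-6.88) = 105.55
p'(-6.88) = -28.52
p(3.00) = 19.00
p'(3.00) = 11.00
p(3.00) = 19.00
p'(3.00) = 11.00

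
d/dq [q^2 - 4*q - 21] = 2*q - 4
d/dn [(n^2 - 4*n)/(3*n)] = 1/3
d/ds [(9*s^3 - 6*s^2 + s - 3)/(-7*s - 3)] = 3*(-42*s^3 - 13*s^2 + 12*s - 8)/(49*s^2 + 42*s + 9)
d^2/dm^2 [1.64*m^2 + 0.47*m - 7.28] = 3.28000000000000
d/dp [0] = 0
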